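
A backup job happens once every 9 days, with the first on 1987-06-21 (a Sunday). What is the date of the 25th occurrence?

1988-01-23

The 25th occurrence is 24 intervals after the first: 24 × 9 = 216 days after 1987-06-21.
June has 30 days — 9 days to the end of June leaves 207.
July has 31 days (176 left).
August has 31 days (145 left).
September has 30 days (115 left).
October has 31 days (84 left).
November has 30 days (54 left).
December has 31 days (23 left).
23 days into January → 1988-01-23.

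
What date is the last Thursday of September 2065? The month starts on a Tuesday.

24 September 2065

September 2065 begins on a Tuesday, so the first Thursday is September 3 (2 days later).
September 2065 has 30 days. Adding weeks: 3, 10, 17, 24 — the last one ≤ 30 is the 24th.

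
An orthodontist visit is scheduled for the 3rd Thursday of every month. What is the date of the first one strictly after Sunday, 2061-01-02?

2061-01-20

January 2061 starts on a Saturday; its first Thursday is the 6th, so the 3rd Thursday is the 20th — 2061-01-20.
2061-01-20 is after 2061-01-02, so that is the next one.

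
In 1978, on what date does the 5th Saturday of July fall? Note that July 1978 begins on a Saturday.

July 29, 1978

July 1978 begins on a Saturday, so the first Saturday is July 1.
The 5th Saturday is 4 weeks later: 1 + 28 = 29.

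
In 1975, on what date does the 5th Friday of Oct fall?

The first Friday of Oct 1975 is Oct 3.
The 5th Friday is 4 weeks later: 3 + 28 = 31.

Oct 31, 1975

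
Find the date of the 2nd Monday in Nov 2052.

The first Monday of Nov 2052 is Nov 4.
The 2nd Monday is 1 weeks later: 4 + 7 = 11.

Nov 11, 2052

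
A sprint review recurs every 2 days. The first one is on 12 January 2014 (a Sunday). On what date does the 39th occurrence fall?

The 39th occurrence is 38 intervals after the first: 38 × 2 = 76 days after 12 January 2014.
January has 31 days — 19 days to the end of January leaves 57.
February has 28 days (29 left).
29 days into March → 29 March 2014.

29 March 2014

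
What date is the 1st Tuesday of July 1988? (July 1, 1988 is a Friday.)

5 July 1988

July 1988 begins on a Friday, so the first Tuesday is July 5 (4 days later).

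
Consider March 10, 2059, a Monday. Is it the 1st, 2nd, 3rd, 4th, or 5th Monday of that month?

2nd

Day 10 falls in week ⌈10/7⌉ of the month.
Days 1–7 hold the 1st Monday, 8–14 the 2nd, 15–21 the 3rd, 22–28 the 4th, 29–31 the 5th.
10 is in the range for the 2nd.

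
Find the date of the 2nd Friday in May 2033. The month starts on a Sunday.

2033-05-13

May 2033 begins on a Sunday, so the first Friday is May 6 (5 days later).
The 2nd Friday is 1 weeks later: 6 + 7 = 13.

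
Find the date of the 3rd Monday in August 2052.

19 August 2052

The first Monday of August 2052 is August 5.
The 3rd Monday is 2 weeks later: 5 + 14 = 19.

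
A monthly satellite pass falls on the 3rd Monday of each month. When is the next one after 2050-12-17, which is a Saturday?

December 2050 starts on a Thursday; its first Monday is the 5th, so the 3rd Monday is the 19th — 2050-12-19.
2050-12-19 is after 2050-12-17, so that is the next one.

2050-12-19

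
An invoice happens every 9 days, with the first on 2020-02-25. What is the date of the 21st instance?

2020-08-23

The 21st occurrence is 20 intervals after the first: 20 × 9 = 180 days after 2020-02-25.
February has 29 days — 4 days to the end of February leaves 176.
March has 31 days (145 left).
April has 30 days (115 left).
May has 31 days (84 left).
June has 30 days (54 left).
July has 31 days (23 left).
23 days into August → 2020-08-23.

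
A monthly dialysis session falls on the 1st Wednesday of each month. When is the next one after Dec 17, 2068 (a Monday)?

Dec 2068 starts on a Saturday, so its 1st Wednesday is Dec 5, 2068 (4 days in).
That is not after Dec 17, 2068, so look at Jan 2069.
Jan 2069 starts on a Tuesday, so its 1st Wednesday is Jan 2, 2069 (1 day in).

Jan 2, 2069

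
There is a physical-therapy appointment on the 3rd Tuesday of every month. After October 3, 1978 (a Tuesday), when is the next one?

October 1978 starts on a Sunday; its first Tuesday is the 3rd, so the 3rd Tuesday is the 17th — October 17, 1978.
October 17, 1978 is after October 3, 1978, so that is the next one.

October 17, 1978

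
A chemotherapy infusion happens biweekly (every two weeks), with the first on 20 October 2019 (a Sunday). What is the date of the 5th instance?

15 December 2019

The 5th occurrence is 4 intervals after the first: 4 × 14 = 56 days after 20 October 2019.
October has 31 days — 11 days to the end of October leaves 45.
November has 30 days (15 left).
15 days into December → 15 December 2019.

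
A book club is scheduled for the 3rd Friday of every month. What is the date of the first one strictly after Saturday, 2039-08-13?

August 2039 starts on a Monday; its first Friday is the 5th, so the 3rd Friday is the 19th — 2039-08-19.
2039-08-19 is after 2039-08-13, so that is the next one.

2039-08-19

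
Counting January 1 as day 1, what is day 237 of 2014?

January has 31 days (237 − 31 = 206 remain).
February has 28 days (206 − 28 = 178 remain).
March has 31 days (178 − 31 = 147 remain).
April has 30 days (147 − 30 = 117 remain).
May has 31 days (117 − 31 = 86 remain).
June has 30 days (86 − 30 = 56 remain).
July has 31 days (56 − 31 = 25 remain).
25 into August → August 25.

2014-08-25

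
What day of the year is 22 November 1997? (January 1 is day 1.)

Days in months before November: 31 + 28 + 31 + 30 + 31 + 30 + 31 + 31 + 30 + 31 = 304.
Plus 22 days into November → day 326.

326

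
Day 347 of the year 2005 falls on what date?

2005-12-13

January has 31 days (347 − 31 = 316 remain).
February has 28 days (316 − 28 = 288 remain).
March has 31 days (288 − 31 = 257 remain).
April has 30 days (257 − 30 = 227 remain).
May has 31 days (227 − 31 = 196 remain).
June has 30 days (196 − 30 = 166 remain).
July has 31 days (166 − 31 = 135 remain).
August has 31 days (135 − 31 = 104 remain).
September has 30 days (104 − 30 = 74 remain).
October has 31 days (74 − 31 = 43 remain).
November has 30 days (43 − 30 = 13 remain).
13 into December → December 13.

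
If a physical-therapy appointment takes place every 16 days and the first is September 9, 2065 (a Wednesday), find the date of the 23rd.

August 27, 2066

The 23rd occurrence is 22 intervals after the first: 22 × 16 = 352 days after September 9, 2065.
September has 30 days — 21 days to the end of September leaves 331.
October has 31 days (300 left).
November has 30 days (270 left).
December has 31 days (239 left).
January has 31 days (208 left).
February has 28 days (180 left).
March has 31 days (149 left).
April has 30 days (119 left).
May has 31 days (88 left).
June has 30 days (58 left).
July has 31 days (27 left).
27 days into August → August 27, 2066.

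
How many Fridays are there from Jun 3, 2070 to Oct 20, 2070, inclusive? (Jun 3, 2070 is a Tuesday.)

20

Jun 3, 2070 is a Tuesday; the first Friday on or after it is Jun 6, 2070 (3 days later).
From Jun 6, 2070 to Oct 20, 2070: 24 + 31 + 31 + 30 + 20 = 136 days (rest of Jun, Jul, Aug, Sep, Oct).
136 ÷ 7 = 19 full weeks with remainder 3, so 19 more Fridays after the first → 20.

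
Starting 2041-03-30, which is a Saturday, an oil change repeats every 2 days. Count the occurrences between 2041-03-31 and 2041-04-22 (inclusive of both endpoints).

Occurrences land 2·i days after 2041-03-30 for i = 0, 1, 2, …
2041-03-31 is 1 day after the start; 1 ÷ 2 = 0 remainder 1; since the remainder is 1, round up to i = 1. First occurrence in the window: #2 on 2041-04-01 (1×2 = 2 days in).
2041-04-22 is 23 days after the start; 23 ÷ 2 = 11 remainder 1. Last occurrence in the window: #12 on 2041-04-21.
Occurrences #2 through #12: 11 in total.

11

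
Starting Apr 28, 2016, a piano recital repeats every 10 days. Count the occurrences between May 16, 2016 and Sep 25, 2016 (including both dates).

14

Occurrences land 10·i days after Apr 28, 2016 for i = 0, 1, 2, …
May 16, 2016 is 18 days after the start; 18 ÷ 10 = 1 remainder 8; since the remainder is 8, round up to i = 2. First occurrence in the window: #3 on May 18, 2016 (2×10 = 20 days in).
Sep 25, 2016 is 150 days after the start; 150 ÷ 10 = 15 remainder 0. Last occurrence in the window: #16 on Sep 25, 2016.
Occurrences #3 through #16: 14 in total.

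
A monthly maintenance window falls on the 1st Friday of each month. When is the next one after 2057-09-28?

September 2057 starts on a Saturday, so its 1st Friday is 2057-09-07 (6 days in).
That is not after 2057-09-28, so look at October 2057.
October 2057 starts on a Monday, so its 1st Friday is 2057-10-05 (4 days in).

2057-10-05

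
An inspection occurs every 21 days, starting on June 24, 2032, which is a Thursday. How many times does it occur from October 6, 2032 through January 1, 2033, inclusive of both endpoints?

Occurrences land 21·i days after June 24, 2032 for i = 0, 1, 2, …
October 6, 2032 is 104 days after the start; 104 ÷ 21 = 4 remainder 20; since the remainder is 20, round up to i = 5. First occurrence in the window: #6 on October 7, 2032 (5×21 = 105 days in).
January 1, 2033 is 191 days after the start; 191 ÷ 21 = 9 remainder 2. Last occurrence in the window: #10 on December 30, 2032.
Occurrences #6 through #10: 5 in total.

5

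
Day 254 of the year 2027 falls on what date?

Jan has 31 days (254 − 31 = 223 remain).
Feb has 28 days (223 − 28 = 195 remain).
Mar has 31 days (195 − 31 = 164 remain).
Apr has 30 days (164 − 30 = 134 remain).
May has 31 days (134 − 31 = 103 remain).
Jun has 30 days (103 − 30 = 73 remain).
Jul has 31 days (73 − 31 = 42 remain).
Aug has 31 days (42 − 31 = 11 remain).
11 into Sep → Sep 11.

Sep 11, 2027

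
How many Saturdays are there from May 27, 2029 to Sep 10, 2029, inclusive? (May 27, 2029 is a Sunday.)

15

May 27, 2029 is a Sunday; the first Saturday on or after it is Jun 2, 2029 (6 days later).
From Jun 2, 2029 to Sep 10, 2029: 28 + 31 + 31 + 10 = 100 days (rest of Jun, Jul, Aug, Sep).
100 ÷ 7 = 14 full weeks with remainder 2, so 14 more Saturdays after the first → 15.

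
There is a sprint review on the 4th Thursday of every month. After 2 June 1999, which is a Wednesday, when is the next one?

24 June 1999

June 1999 starts on a Tuesday; its first Thursday is the 3rd, so the 4th Thursday is the 24th — 24 June 1999.
24 June 1999 is after 2 June 1999, so that is the next one.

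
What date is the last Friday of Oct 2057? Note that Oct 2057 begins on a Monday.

Oct 26, 2057

Oct 2057 begins on a Monday, so the first Friday is Oct 5 (4 days later).
Oct 2057 has 31 days. Adding weeks: 5, 12, 19, 26 — the last one ≤ 31 is the 26th.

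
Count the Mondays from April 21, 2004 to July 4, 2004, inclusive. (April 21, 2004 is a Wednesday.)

10

April 21, 2004 is a Wednesday; the first Monday on or after it is April 26, 2004 (5 days later).
From April 26, 2004 to July 4, 2004: 4 + 31 + 30 + 4 = 69 days (rest of April, May, June, July).
69 ÷ 7 = 9 full weeks with remainder 6, so 9 more Mondays after the first → 10.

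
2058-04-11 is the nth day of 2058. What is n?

Days in months before April: 31 + 28 + 31 = 90.
Plus 11 days into April → day 101.

101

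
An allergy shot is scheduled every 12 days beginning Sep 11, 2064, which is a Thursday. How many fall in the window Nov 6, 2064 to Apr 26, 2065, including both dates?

14

Occurrences land 12·i days after Sep 11, 2064 for i = 0, 1, 2, …
Nov 6, 2064 is 56 days after the start; 56 ÷ 12 = 4 remainder 8; since the remainder is 8, round up to i = 5. First occurrence in the window: #6 on Nov 10, 2064 (5×12 = 60 days in).
Apr 26, 2065 is 227 days after the start; 227 ÷ 12 = 18 remainder 11. Last occurrence in the window: #19 on Apr 15, 2065.
Occurrences #6 through #19: 14 in total.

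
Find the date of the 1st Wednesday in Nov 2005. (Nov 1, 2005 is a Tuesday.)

Nov 2005 begins on a Tuesday, so the first Wednesday is Nov 2 (1 day later).

Nov 2, 2005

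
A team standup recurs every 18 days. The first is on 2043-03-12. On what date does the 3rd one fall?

The 3rd occurrence is 2 intervals after the first: 2 × 18 = 36 days after 2043-03-12.
March has 31 days — 19 days to the end of March leaves 17.
17 days into April → 2043-04-17.

2043-04-17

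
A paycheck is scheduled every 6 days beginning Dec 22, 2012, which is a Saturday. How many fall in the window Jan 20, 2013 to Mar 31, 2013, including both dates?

Occurrences land 6·i days after Dec 22, 2012 for i = 0, 1, 2, …
Jan 20, 2013 is 29 days after the start; 29 ÷ 6 = 4 remainder 5; since the remainder is 5, round up to i = 5. First occurrence in the window: #6 on Jan 21, 2013 (5×6 = 30 days in).
Mar 31, 2013 is 99 days after the start; 99 ÷ 6 = 16 remainder 3. Last occurrence in the window: #17 on Mar 28, 2013.
Occurrences #6 through #17: 12 in total.

12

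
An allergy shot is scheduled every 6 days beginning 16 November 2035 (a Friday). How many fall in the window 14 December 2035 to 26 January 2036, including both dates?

Occurrences land 6·i days after 16 November 2035 for i = 0, 1, 2, …
14 December 2035 is 28 days after the start; 28 ÷ 6 = 4 remainder 4; since the remainder is 4, round up to i = 5. First occurrence in the window: #6 on 16 December 2035 (5×6 = 30 days in).
26 January 2036 is 71 days after the start; 71 ÷ 6 = 11 remainder 5. Last occurrence in the window: #12 on 21 January 2036.
Occurrences #6 through #12: 7 in total.

7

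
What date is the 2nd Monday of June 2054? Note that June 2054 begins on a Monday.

2054-06-08

June 2054 begins on a Monday, so the first Monday is June 1.
The 2nd Monday is 1 weeks later: 1 + 7 = 8.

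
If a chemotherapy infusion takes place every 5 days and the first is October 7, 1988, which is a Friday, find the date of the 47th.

The 47th occurrence is 46 intervals after the first: 46 × 5 = 230 days after October 7, 1988.
October has 31 days — 24 days to the end of October leaves 206.
November has 30 days (176 left).
December has 31 days (145 left).
January has 31 days (114 left).
February has 28 days (86 left).
March has 31 days (55 left).
April has 30 days (25 left).
25 days into May → May 25, 1989.

May 25, 1989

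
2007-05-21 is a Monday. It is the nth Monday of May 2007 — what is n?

3rd

Day 21 falls in week ⌈21/7⌉ of the month.
Days 1–7 hold the 1st Monday, 8–14 the 2nd, 15–21 the 3rd, 22–28 the 4th, 29–31 the 5th.
21 is in the range for the 3rd.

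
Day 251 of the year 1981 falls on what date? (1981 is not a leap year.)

January has 31 days (251 − 31 = 220 remain).
February has 28 days (220 − 28 = 192 remain).
March has 31 days (192 − 31 = 161 remain).
April has 30 days (161 − 30 = 131 remain).
May has 31 days (131 − 31 = 100 remain).
June has 30 days (100 − 30 = 70 remain).
July has 31 days (70 − 31 = 39 remain).
August has 31 days (39 − 31 = 8 remain).
8 into September → September 8.

1981-09-08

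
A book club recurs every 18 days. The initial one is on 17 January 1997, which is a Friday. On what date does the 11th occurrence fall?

16 July 1997

The 11th occurrence is 10 intervals after the first: 10 × 18 = 180 days after 17 January 1997.
January has 31 days — 14 days to the end of January leaves 166.
February has 28 days (138 left).
March has 31 days (107 left).
April has 30 days (77 left).
May has 31 days (46 left).
June has 30 days (16 left).
16 days into July → 16 July 1997.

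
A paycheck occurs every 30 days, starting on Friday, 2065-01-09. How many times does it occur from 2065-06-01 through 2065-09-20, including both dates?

Occurrences land 30·i days after 2065-01-09 for i = 0, 1, 2, …
2065-06-01 is 143 days after the start; 143 ÷ 30 = 4 remainder 23; since the remainder is 23, round up to i = 5. First occurrence in the window: #6 on 2065-06-08 (5×30 = 150 days in).
2065-09-20 is 254 days after the start; 254 ÷ 30 = 8 remainder 14. Last occurrence in the window: #9 on 2065-09-06.
Occurrences #6 through #9: 4 in total.

4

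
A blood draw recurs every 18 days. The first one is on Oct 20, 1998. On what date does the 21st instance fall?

Oct 15, 1999

The 21st occurrence is 20 intervals after the first: 20 × 18 = 360 days after Oct 20, 1998.
Oct has 31 days — 11 days to the end of Oct leaves 349.
Nov has 30 days (319 left).
Dec has 31 days (288 left).
Jan has 31 days (257 left).
Feb has 28 days (229 left).
Mar has 31 days (198 left).
Apr has 30 days (168 left).
May has 31 days (137 left).
Jun has 30 days (107 left).
Jul has 31 days (76 left).
Aug has 31 days (45 left).
Sep has 30 days (15 left).
15 days into Oct → Oct 15, 1999.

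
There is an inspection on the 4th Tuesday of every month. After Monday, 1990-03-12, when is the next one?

March 1990 starts on a Thursday; its first Tuesday is the 6th, so the 4th Tuesday is the 27th — 1990-03-27.
1990-03-27 is after 1990-03-12, so that is the next one.

1990-03-27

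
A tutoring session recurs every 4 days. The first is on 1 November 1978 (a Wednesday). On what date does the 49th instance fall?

12 May 1979

The 49th occurrence is 48 intervals after the first: 48 × 4 = 192 days after 1 November 1978.
November has 30 days — 29 days to the end of November leaves 163.
December has 31 days (132 left).
January has 31 days (101 left).
February has 28 days (73 left).
March has 31 days (42 left).
April has 30 days (12 left).
12 days into May → 12 May 1979.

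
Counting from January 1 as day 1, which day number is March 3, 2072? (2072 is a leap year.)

63

Days in months before March: 31 + 29 = 60.
Plus 3 days into March → day 63.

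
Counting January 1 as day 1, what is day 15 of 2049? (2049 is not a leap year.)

January 15, 2049

15 into January → January 15.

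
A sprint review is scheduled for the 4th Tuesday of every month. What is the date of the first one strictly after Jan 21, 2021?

Jan 26, 2021

Jan 2021 starts on a Friday; its first Tuesday is the 5th, so the 4th Tuesday is the 26th — Jan 26, 2021.
Jan 26, 2021 is after Jan 21, 2021, so that is the next one.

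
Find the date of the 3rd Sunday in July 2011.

July 17, 2011

The first Sunday of July 2011 is July 3.
The 3rd Sunday is 2 weeks later: 3 + 14 = 17.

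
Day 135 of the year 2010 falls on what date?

January has 31 days (135 − 31 = 104 remain).
February has 28 days (104 − 28 = 76 remain).
March has 31 days (76 − 31 = 45 remain).
April has 30 days (45 − 30 = 15 remain).
15 into May → May 15.

May 15, 2010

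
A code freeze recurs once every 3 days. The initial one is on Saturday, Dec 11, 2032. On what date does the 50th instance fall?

The 50th occurrence is 49 intervals after the first: 49 × 3 = 147 days after Dec 11, 2032.
Dec has 31 days — 20 days to the end of Dec leaves 127.
Jan has 31 days (96 left).
Feb has 28 days (68 left).
Mar has 31 days (37 left).
Apr has 30 days (7 left).
7 days into May → May 7, 2033.

May 7, 2033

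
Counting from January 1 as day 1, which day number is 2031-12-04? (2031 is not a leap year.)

Days in months before December: 31 + 28 + 31 + 30 + 31 + 30 + 31 + 31 + 30 + 31 + 30 = 334.
Plus 4 days into December → day 338.

338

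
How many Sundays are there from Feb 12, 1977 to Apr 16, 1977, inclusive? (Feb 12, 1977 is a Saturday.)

Feb 12, 1977 is a Saturday; the first Sunday on or after it is Feb 13, 1977 (1 day later).
From Feb 13, 1977 to Apr 16, 1977: 15 + 31 + 16 = 62 days (rest of Feb, Mar, Apr).
62 ÷ 7 = 8 full weeks with remainder 6, so 8 more Sundays after the first → 9.

9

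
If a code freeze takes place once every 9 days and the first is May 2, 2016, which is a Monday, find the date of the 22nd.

The 22nd occurrence is 21 intervals after the first: 21 × 9 = 189 days after May 2, 2016.
May has 31 days — 29 days to the end of May leaves 160.
Jun has 30 days (130 left).
Jul has 31 days (99 left).
Aug has 31 days (68 left).
Sep has 30 days (38 left).
Oct has 31 days (7 left).
7 days into Nov → Nov 7, 2016.

Nov 7, 2016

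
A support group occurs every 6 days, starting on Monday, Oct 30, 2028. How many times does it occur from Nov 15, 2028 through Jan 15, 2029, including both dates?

10

Occurrences land 6·i days after Oct 30, 2028 for i = 0, 1, 2, …
Nov 15, 2028 is 16 days after the start; 16 ÷ 6 = 2 remainder 4; since the remainder is 4, round up to i = 3. First occurrence in the window: #4 on Nov 17, 2028 (3×6 = 18 days in).
Jan 15, 2029 is 77 days after the start; 77 ÷ 6 = 12 remainder 5. Last occurrence in the window: #13 on Jan 10, 2029.
Occurrences #4 through #13: 10 in total.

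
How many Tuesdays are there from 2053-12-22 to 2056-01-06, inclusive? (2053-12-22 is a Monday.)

2053-12-22 is a Monday; the first Tuesday on or after it is 2053-12-23 (1 day later).
From 2053-12-23 to 2056-01-06: 8 + 365 + 365 + 6 = 744 days (rest of 2053, 2054, 2055, to 2056-01-06 in 2056).
744 ÷ 7 = 106 full weeks with remainder 2, so 106 more Tuesdays after the first → 107.

107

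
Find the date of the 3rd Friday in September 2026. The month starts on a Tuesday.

September 18, 2026

September 2026 begins on a Tuesday, so the first Friday is September 4 (3 days later).
The 3rd Friday is 2 weeks later: 4 + 14 = 18.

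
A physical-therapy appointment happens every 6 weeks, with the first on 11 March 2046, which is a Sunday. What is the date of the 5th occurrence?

26 August 2046

The 5th occurrence is 4 intervals after the first: 4 × 42 = 168 days after 11 March 2046.
March has 31 days — 20 days to the end of March leaves 148.
April has 30 days (118 left).
May has 31 days (87 left).
June has 30 days (57 left).
July has 31 days (26 left).
26 days into August → 26 August 2046.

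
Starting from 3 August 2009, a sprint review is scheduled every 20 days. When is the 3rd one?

12 September 2009

The 3rd occurrence is 2 intervals after the first: 2 × 20 = 40 days after 3 August 2009.
August has 31 days — 28 days to the end of August leaves 12.
12 days into September → 12 September 2009.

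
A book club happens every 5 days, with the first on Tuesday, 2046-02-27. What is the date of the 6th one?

The 6th occurrence is 5 intervals after the first: 5 × 5 = 25 days after 2046-02-27.
February has 28 days — 1 day to the end of February leaves 24.
24 days into March → 2046-03-24.

2046-03-24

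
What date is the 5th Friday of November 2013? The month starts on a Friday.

November 2013 begins on a Friday, so the first Friday is November 1.
The 5th Friday is 4 weeks later: 1 + 28 = 29.

November 29, 2013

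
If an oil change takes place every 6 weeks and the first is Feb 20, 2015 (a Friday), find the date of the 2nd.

Apr 3, 2015

The 2nd occurrence is 1 interval after the first: 1 × 42 = 42 days after Feb 20, 2015.
Feb has 28 days — 8 days to the end of Feb leaves 34.
Mar has 31 days (3 left).
3 days into Apr → Apr 3, 2015.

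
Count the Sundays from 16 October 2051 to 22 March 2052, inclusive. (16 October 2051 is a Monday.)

22

16 October 2051 is a Monday; the first Sunday on or after it is 22 October 2051 (6 days later).
From 22 October 2051 to 22 March 2052: 9 + 30 + 31 + 31 + 29 + 22 = 152 days (rest of October, November, December, January, February, March).
152 ÷ 7 = 21 full weeks with remainder 5, so 21 more Sundays after the first → 22.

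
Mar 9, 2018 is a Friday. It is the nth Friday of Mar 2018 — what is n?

2nd

Day 9 falls in week ⌈9/7⌉ of the month.
Days 1–7 hold the 1st Friday, 8–14 the 2nd, 15–21 the 3rd, 22–28 the 4th, 29–31 the 5th.
9 is in the range for the 2nd.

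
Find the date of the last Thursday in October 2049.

October 2049 begins on a Friday, so the first Thursday is October 7 (6 days later).
October 2049 has 31 days. Adding weeks: 7, 14, 21, 28 — the last one ≤ 31 is the 28th.

2049-10-28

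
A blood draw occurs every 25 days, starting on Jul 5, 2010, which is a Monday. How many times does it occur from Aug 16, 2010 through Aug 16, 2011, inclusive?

15

Occurrences land 25·i days after Jul 5, 2010 for i = 0, 1, 2, …
Aug 16, 2010 is 42 days after the start; 42 ÷ 25 = 1 remainder 17; since the remainder is 17, round up to i = 2. First occurrence in the window: #3 on Aug 24, 2010 (2×25 = 50 days in).
Aug 16, 2011 is 407 days after the start; 407 ÷ 25 = 16 remainder 7. Last occurrence in the window: #17 on Aug 9, 2011.
Occurrences #3 through #17: 15 in total.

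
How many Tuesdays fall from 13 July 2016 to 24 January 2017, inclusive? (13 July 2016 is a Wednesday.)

28

13 July 2016 is a Wednesday; the first Tuesday on or after it is 19 July 2016 (6 days later).
From 19 July 2016 to 24 January 2017: 12 + 31 + 30 + 31 + 30 + 31 + 24 = 189 days (rest of July, August, September, October, November, December, January).
189 ÷ 7 = 27 full weeks with remainder 0, so 27 more Tuesdays after the first → 28.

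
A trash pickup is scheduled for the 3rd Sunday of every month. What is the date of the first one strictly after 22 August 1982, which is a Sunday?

August 1982 starts on a Sunday; its first Sunday is the 1st, so the 3rd Sunday is the 15th — 15 August 1982.
That is not after 22 August 1982, so look at September 1982.
September 1982 starts on a Wednesday; its first Sunday is the 5th, so the 3rd Sunday is the 19th — 19 September 1982.

19 September 1982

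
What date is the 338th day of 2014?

January has 31 days (338 − 31 = 307 remain).
February has 28 days (307 − 28 = 279 remain).
March has 31 days (279 − 31 = 248 remain).
April has 30 days (248 − 30 = 218 remain).
May has 31 days (218 − 31 = 187 remain).
June has 30 days (187 − 30 = 157 remain).
July has 31 days (157 − 31 = 126 remain).
August has 31 days (126 − 31 = 95 remain).
September has 30 days (95 − 30 = 65 remain).
October has 31 days (65 − 31 = 34 remain).
November has 30 days (34 − 30 = 4 remain).
4 into December → December 4.

4 December 2014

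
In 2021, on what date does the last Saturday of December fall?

25 December 2021

The first Saturday of December 2021 is December 4.
December 2021 has 31 days. Adding weeks: 4, 11, 18, 25 — the last one ≤ 31 is the 25th.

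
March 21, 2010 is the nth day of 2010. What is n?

Days in months before March: 31 + 28 = 59.
Plus 21 days into March → day 80.

80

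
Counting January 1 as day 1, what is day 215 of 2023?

Jan has 31 days (215 − 31 = 184 remain).
Feb has 28 days (184 − 28 = 156 remain).
Mar has 31 days (156 − 31 = 125 remain).
Apr has 30 days (125 − 30 = 95 remain).
May has 31 days (95 − 31 = 64 remain).
Jun has 30 days (64 − 30 = 34 remain).
Jul has 31 days (34 − 31 = 3 remain).
3 into Aug → Aug 3.

Aug 3, 2023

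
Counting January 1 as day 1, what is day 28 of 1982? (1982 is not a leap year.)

January 28, 1982

28 into January → January 28.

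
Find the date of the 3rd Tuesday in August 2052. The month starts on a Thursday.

2052-08-20

August 2052 begins on a Thursday, so the first Tuesday is August 6 (5 days later).
The 3rd Tuesday is 2 weeks later: 6 + 14 = 20.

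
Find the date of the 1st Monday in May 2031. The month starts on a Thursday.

May 5, 2031

May 2031 begins on a Thursday, so the first Monday is May 5 (4 days later).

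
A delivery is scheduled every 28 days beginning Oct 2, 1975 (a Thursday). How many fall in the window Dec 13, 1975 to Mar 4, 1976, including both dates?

3

Occurrences land 28·i days after Oct 2, 1975 for i = 0, 1, 2, …
Dec 13, 1975 is 72 days after the start; 72 ÷ 28 = 2 remainder 16; since the remainder is 16, round up to i = 3. First occurrence in the window: #4 on Dec 25, 1975 (3×28 = 84 days in).
Mar 4, 1976 is 154 days after the start; 154 ÷ 28 = 5 remainder 14. Last occurrence in the window: #6 on Feb 19, 1976.
Occurrences #4 through #6: 3 in total.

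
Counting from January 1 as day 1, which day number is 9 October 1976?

283

Days in months before October: 31 + 29 + 31 + 30 + 31 + 30 + 31 + 31 + 30 = 274.
Plus 9 days into October → day 283.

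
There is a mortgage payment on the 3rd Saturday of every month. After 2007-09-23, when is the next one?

September 2007 starts on a Saturday; its first Saturday is the 1st, so the 3rd Saturday is the 15th — 2007-09-15.
That is not after 2007-09-23, so look at October 2007.
October 2007 starts on a Monday; its first Saturday is the 6th, so the 3rd Saturday is the 20th — 2007-10-20.

2007-10-20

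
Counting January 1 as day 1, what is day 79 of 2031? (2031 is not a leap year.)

March 20, 2031

January has 31 days (79 − 31 = 48 remain).
February has 28 days (48 − 28 = 20 remain).
20 into March → March 20.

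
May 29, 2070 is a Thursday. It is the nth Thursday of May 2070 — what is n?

Day 29 falls in week ⌈29/7⌉ of the month.
Days 1–7 hold the 1st Thursday, 8–14 the 2nd, 15–21 the 3rd, 22–28 the 4th, 29–31 the 5th.
29 is in the range for the 5th.

5th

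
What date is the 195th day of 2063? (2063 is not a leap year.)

January has 31 days (195 − 31 = 164 remain).
February has 28 days (164 − 28 = 136 remain).
March has 31 days (136 − 31 = 105 remain).
April has 30 days (105 − 30 = 75 remain).
May has 31 days (75 − 31 = 44 remain).
June has 30 days (44 − 30 = 14 remain).
14 into July → July 14.

14 July 2063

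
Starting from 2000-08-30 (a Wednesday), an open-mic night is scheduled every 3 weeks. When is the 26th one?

2002-02-06

The 26th occurrence is 25 intervals after the first: 25 × 21 = 525 days after 2000-08-30.
August has 31 days — 1 day to the end of August leaves 524.
From end of August to end of 2000 is 122 days (402 left).
2001 has 365 days (37 left).
January has 31 days (6 left).
6 days into February → 2002-02-06.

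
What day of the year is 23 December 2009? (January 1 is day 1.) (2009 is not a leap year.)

357

Days in months before December: 31 + 28 + 31 + 30 + 31 + 30 + 31 + 31 + 30 + 31 + 30 = 334.
Plus 23 days into December → day 357.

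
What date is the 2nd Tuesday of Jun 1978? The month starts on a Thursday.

Jun 13, 1978

Jun 1978 begins on a Thursday, so the first Tuesday is Jun 6 (5 days later).
The 2nd Tuesday is 1 weeks later: 6 + 7 = 13.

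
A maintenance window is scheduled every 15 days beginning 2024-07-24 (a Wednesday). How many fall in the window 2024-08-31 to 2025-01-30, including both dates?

10

Occurrences land 15·i days after 2024-07-24 for i = 0, 1, 2, …
2024-08-31 is 38 days after the start; 38 ÷ 15 = 2 remainder 8; since the remainder is 8, round up to i = 3. First occurrence in the window: #4 on 2024-09-07 (3×15 = 45 days in).
2025-01-30 is 190 days after the start; 190 ÷ 15 = 12 remainder 10. Last occurrence in the window: #13 on 2025-01-20.
Occurrences #4 through #13: 10 in total.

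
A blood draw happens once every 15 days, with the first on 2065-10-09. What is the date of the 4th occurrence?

2065-11-23

The 4th occurrence is 3 intervals after the first: 3 × 15 = 45 days after 2065-10-09.
October has 31 days — 22 days to the end of October leaves 23.
23 days into November → 2065-11-23.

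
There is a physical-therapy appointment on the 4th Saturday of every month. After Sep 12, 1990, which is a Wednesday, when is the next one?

Sep 1990 starts on a Saturday; its first Saturday is the 1st, so the 4th Saturday is the 22nd — Sep 22, 1990.
Sep 22, 1990 is after Sep 12, 1990, so that is the next one.

Sep 22, 1990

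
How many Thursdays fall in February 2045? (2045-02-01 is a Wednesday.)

4

2045-02-01 is a Wednesday; the first Thursday on or after it is 2045-02-02 (1 day later).
From 2045-02-02 to 2045-02-28 is 28 − 2 = 26 days.
26 ÷ 7 = 3 full weeks with remainder 5, so 3 more Thursdays after the first → 4.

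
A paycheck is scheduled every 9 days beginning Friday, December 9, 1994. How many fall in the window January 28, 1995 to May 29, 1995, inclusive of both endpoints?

14

Occurrences land 9·i days after December 9, 1994 for i = 0, 1, 2, …
January 28, 1995 is 50 days after the start; 50 ÷ 9 = 5 remainder 5; since the remainder is 5, round up to i = 6. First occurrence in the window: #7 on February 1, 1995 (6×9 = 54 days in).
May 29, 1995 is 171 days after the start; 171 ÷ 9 = 19 remainder 0. Last occurrence in the window: #20 on May 29, 1995.
Occurrences #7 through #20: 14 in total.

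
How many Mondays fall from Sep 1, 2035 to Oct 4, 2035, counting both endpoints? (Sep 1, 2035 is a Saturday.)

5

Sep 1, 2035 is a Saturday; the first Monday on or after it is Sep 3, 2035 (2 days later).
From Sep 3, 2035 to Oct 4, 2035: 27 + 4 = 31 days (rest of Sep, Oct).
31 ÷ 7 = 4 full weeks with remainder 3, so 4 more Mondays after the first → 5.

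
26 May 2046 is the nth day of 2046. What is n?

146

Days in months before May: 31 + 28 + 31 + 30 = 120.
Plus 26 days into May → day 146.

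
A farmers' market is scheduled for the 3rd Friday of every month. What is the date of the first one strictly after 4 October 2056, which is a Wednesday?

20 October 2056

October 2056 starts on a Sunday; its first Friday is the 6th, so the 3rd Friday is the 20th — 20 October 2056.
20 October 2056 is after 4 October 2056, so that is the next one.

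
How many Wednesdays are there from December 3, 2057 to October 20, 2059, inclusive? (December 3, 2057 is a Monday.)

December 3, 2057 is a Monday; the first Wednesday on or after it is December 5, 2057 (2 days later).
From December 5, 2057 to October 20, 2059: 26 + 365 + 293 = 684 days (rest of 2057, 2058, to October 20, 2059 in 2059).
684 ÷ 7 = 97 full weeks with remainder 5, so 97 more Wednesdays after the first → 98.

98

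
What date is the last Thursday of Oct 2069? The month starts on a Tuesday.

Oct 2069 begins on a Tuesday, so the first Thursday is Oct 3 (2 days later).
Oct 2069 has 31 days. Adding weeks: 3, 10, 17, 24, 31 — the last one ≤ 31 is the 31st.

Oct 31, 2069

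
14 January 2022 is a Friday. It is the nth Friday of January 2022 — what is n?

Day 14 falls in week ⌈14/7⌉ of the month.
Days 1–7 hold the 1st Friday, 8–14 the 2nd, 15–21 the 3rd, 22–28 the 4th, 29–31 the 5th.
14 is in the range for the 2nd.

2nd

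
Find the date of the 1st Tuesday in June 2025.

June 2025 begins on a Sunday, so the first Tuesday is June 3 (2 days later).

3 June 2025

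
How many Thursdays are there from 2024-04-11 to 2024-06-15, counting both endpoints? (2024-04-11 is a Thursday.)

10

2024-04-11 is a Thursday; the first Thursday on or after it is 2024-04-11.
From 2024-04-11 to 2024-06-15: 19 + 31 + 15 = 65 days (rest of April, May, June).
65 ÷ 7 = 9 full weeks with remainder 2, so 9 more Thursdays after the first → 10.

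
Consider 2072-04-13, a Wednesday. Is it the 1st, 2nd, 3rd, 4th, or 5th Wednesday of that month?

Day 13 falls in week ⌈13/7⌉ of the month.
Days 1–7 hold the 1st Wednesday, 8–14 the 2nd, 15–21 the 3rd, 22–28 the 4th, 29–31 the 5th.
13 is in the range for the 2nd.

2nd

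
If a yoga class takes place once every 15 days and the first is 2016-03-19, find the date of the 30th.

The 30th occurrence is 29 intervals after the first: 29 × 15 = 435 days after 2016-03-19.
March has 31 days — 12 days to the end of March leaves 423.
From end of March to end of 2016 is 275 days (148 left).
January has 31 days (117 left).
February has 28 days (89 left).
March has 31 days (58 left).
April has 30 days (28 left).
28 days into May → 2017-05-28.

2017-05-28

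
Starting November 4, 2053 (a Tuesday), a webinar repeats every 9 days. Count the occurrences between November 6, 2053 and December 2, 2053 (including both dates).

3

Occurrences land 9·i days after November 4, 2053 for i = 0, 1, 2, …
November 6, 2053 is 2 days after the start; 2 ÷ 9 = 0 remainder 2; since the remainder is 2, round up to i = 1. First occurrence in the window: #2 on November 13, 2053 (1×9 = 9 days in).
December 2, 2053 is 28 days after the start; 28 ÷ 9 = 3 remainder 1. Last occurrence in the window: #4 on December 1, 2053.
Occurrences #2 through #4: 3 in total.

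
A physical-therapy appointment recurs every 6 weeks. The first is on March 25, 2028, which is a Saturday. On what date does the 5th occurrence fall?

September 9, 2028

The 5th occurrence is 4 intervals after the first: 4 × 42 = 168 days after March 25, 2028.
March has 31 days — 6 days to the end of March leaves 162.
April has 30 days (132 left).
May has 31 days (101 left).
June has 30 days (71 left).
July has 31 days (40 left).
August has 31 days (9 left).
9 days into September → September 9, 2028.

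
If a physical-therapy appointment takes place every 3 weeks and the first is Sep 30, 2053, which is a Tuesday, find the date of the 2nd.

The 2nd occurrence is 1 interval after the first: 1 × 21 = 21 days after Sep 30, 2053.
Sep has 30 days — 0 days to the end of Sep leaves 21.
21 days into Oct → Oct 21, 2053.

Oct 21, 2053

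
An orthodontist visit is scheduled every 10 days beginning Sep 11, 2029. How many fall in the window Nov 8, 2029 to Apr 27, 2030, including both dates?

17

Occurrences land 10·i days after Sep 11, 2029 for i = 0, 1, 2, …
Nov 8, 2029 is 58 days after the start; 58 ÷ 10 = 5 remainder 8; since the remainder is 8, round up to i = 6. First occurrence in the window: #7 on Nov 10, 2029 (6×10 = 60 days in).
Apr 27, 2030 is 228 days after the start; 228 ÷ 10 = 22 remainder 8. Last occurrence in the window: #23 on Apr 19, 2030.
Occurrences #7 through #23: 17 in total.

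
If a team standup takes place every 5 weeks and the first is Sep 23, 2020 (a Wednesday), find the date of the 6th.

Mar 17, 2021

The 6th occurrence is 5 intervals after the first: 5 × 35 = 175 days after Sep 23, 2020.
Sep has 30 days — 7 days to the end of Sep leaves 168.
Oct has 31 days (137 left).
Nov has 30 days (107 left).
Dec has 31 days (76 left).
Jan has 31 days (45 left).
Feb has 28 days (17 left).
17 days into Mar → Mar 17, 2021.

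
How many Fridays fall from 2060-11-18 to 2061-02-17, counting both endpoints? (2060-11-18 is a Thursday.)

13

2060-11-18 is a Thursday; the first Friday on or after it is 2060-11-19 (1 day later).
From 2060-11-19 to 2061-02-17: 11 + 31 + 31 + 17 = 90 days (rest of November, December, January, February).
90 ÷ 7 = 12 full weeks with remainder 6, so 12 more Fridays after the first → 13.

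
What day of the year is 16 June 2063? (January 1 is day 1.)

167

Days in months before June: 31 + 28 + 31 + 30 + 31 = 151.
Plus 16 days into June → day 167.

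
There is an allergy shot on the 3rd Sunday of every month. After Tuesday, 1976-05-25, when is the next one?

1976-06-20

May 1976 starts on a Saturday; its first Sunday is the 2nd, so the 3rd Sunday is the 16th — 1976-05-16.
That is not after 1976-05-25, so look at June 1976.
June 1976 starts on a Tuesday; its first Sunday is the 6th, so the 3rd Sunday is the 20th — 1976-06-20.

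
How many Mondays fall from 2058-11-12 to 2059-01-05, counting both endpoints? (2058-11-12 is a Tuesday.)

2058-11-12 is a Tuesday; the first Monday on or after it is 2058-11-18 (6 days later).
From 2058-11-18 to 2059-01-05: 12 + 31 + 5 = 48 days (rest of November, December, January).
48 ÷ 7 = 6 full weeks with remainder 6, so 6 more Mondays after the first → 7.

7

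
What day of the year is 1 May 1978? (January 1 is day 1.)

121

Days in months before May: 31 + 28 + 31 + 30 = 120.
Plus 1 day into May → day 121.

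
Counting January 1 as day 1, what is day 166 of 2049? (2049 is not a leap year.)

Jun 15, 2049

Jan has 31 days (166 − 31 = 135 remain).
Feb has 28 days (135 − 28 = 107 remain).
Mar has 31 days (107 − 31 = 76 remain).
Apr has 30 days (76 − 30 = 46 remain).
May has 31 days (46 − 31 = 15 remain).
15 into Jun → Jun 15.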